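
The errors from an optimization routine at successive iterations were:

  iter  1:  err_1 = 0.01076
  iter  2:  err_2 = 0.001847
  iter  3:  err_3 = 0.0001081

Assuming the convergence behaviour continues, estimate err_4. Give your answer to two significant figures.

First estimate the order: p ≈ ln(err_3/err_2) / ln(err_2/err_1) = ln(0.0001081/0.001847)/ln(0.001847/0.01076) = ln(0.0585273)/ln(0.171654) ≈ 1.6106.
Then err_4 ≈ err_3·(err_3/err_2)^p = 0.0001081·(0.0585273)^1.6106 = 0.0001081·0.0103445 ≈ 1.118e-06.

1.1e-6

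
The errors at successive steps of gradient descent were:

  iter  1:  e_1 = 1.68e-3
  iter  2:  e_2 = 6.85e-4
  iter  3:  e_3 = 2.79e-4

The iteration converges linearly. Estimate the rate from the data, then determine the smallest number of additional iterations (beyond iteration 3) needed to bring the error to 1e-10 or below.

17

Rate ρ ≈ e_3/e_2 = 2.79e-4/6.85e-4 = 0.4073.
After j more steps, e_{3+j} ≈ 2.79e-4·ρ^j; need ρ^j ≤ 1e-10/2.79e-4 = 3.58423e-07.
j ≥ ln(3.58423e-07)/ln(0.4073) = -14.8416/-0.89821 = 16.524.
So 17 more iterations are needed.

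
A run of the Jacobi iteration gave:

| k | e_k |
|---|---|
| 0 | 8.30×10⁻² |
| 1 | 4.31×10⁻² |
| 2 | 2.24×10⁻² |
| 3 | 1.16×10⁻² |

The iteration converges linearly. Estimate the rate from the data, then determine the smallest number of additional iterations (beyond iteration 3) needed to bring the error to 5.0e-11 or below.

Rate ρ ≈ e_3/e_2 = 1.16×10⁻²/2.24×10⁻² = 0.5179.
After j more steps, e_{3+j} ≈ 1.16×10⁻²·ρ^j; need ρ^j ≤ 5.0e-11/1.16×10⁻² = 4.31034e-09.
j ≥ ln(4.31034e-09)/ln(0.5179) = -19.2622/-0.65797 = 29.275.
So 30 more iterations are needed.

30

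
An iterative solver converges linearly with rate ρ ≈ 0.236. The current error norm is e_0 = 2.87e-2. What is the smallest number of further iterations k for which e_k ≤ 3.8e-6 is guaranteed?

7

After k steps, e_k ≈ 2.87e-2·0.236^k.
Need 0.236^k ≤ 3.8e-6/2.87e-2 = 0.000132404.
k ≥ ln(0.000132404)/ln(0.236) = -8.9297/-1.44392 = 6.184.
Smallest integer k = 7.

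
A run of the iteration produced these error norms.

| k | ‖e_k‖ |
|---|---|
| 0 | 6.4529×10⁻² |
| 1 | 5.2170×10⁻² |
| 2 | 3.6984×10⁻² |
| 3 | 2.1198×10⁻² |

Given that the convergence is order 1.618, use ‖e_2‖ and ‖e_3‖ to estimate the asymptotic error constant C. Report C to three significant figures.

4.40

C ≈ ‖e_3‖ / ‖e_2‖^1.618
  = 2.1198×10⁻² / (3.6984×10⁻²)^1.618
  = 2.1198×10⁻² / 0.00481999 ≈ 4.3979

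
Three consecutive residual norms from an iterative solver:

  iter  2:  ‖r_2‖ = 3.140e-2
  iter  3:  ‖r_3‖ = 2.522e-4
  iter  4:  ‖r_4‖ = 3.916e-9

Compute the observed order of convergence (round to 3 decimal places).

2.295

p ≈ ln(‖r_4‖/‖r_3‖) / ln(‖r_3‖/‖r_2‖)
  = ln(3.916e-9/2.522e-4) / ln(2.522e-4/3.140e-2)
  = ln(1.55274e-05) / ln(0.00803185)
  = -11.072904 / -4.824340 ≈ 2.295216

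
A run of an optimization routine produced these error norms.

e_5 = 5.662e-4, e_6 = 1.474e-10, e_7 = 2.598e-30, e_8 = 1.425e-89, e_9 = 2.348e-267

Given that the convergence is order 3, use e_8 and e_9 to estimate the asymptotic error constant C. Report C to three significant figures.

C ≈ e_9 / e_8^3
  = 2.348e-267 / (1.425e-89)^3
  = 2.348e-267 / 2.89364e-267 ≈ 0.81143

0.811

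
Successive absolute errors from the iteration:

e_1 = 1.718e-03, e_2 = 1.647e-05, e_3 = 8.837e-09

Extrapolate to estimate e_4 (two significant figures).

4.4e-14

First estimate the order: p ≈ ln(e_3/e_2) / ln(e_2/e_1) = ln(8.837e-09/1.647e-05)/ln(1.647e-05/1.718e-03) = ln(0.000536551)/ln(0.00958673) ≈ 1.6203.
Then e_4 ≈ e_3·(e_3/e_2)^p = 8.837e-09·(0.000536551)^1.6203 = 8.837e-09·5.0233e-06 ≈ 4.439e-14.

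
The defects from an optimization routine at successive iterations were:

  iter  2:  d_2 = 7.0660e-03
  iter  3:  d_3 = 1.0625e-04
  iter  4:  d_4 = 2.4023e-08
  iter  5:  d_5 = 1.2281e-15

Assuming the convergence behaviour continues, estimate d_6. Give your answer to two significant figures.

First estimate the order: p ≈ ln(d_5/d_4) / ln(d_4/d_3) = ln(1.2281e-15/2.4023e-08)/ln(2.4023e-08/1.0625e-04) = ln(5.11218e-08)/ln(0.000226099) ≈ 2.0000.
Then d_6 ≈ d_5·(d_5/d_4)^p = 1.2281e-15·(5.11218e-08)^2.0000 = 1.2281e-15·2.61344e-15 ≈ 3.21e-30.

3.2e-30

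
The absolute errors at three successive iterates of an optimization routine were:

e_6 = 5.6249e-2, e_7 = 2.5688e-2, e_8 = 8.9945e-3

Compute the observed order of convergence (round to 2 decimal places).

1.34

p ≈ ln(e_8/e_7) / ln(e_7/e_6)
  = ln(8.9945e-3/2.5688e-2) / ln(2.5688e-2/5.6249e-2)
  = ln(0.350144) / ln(0.456684)
  = -1.04941 / -0.78376 ≈ 1.33894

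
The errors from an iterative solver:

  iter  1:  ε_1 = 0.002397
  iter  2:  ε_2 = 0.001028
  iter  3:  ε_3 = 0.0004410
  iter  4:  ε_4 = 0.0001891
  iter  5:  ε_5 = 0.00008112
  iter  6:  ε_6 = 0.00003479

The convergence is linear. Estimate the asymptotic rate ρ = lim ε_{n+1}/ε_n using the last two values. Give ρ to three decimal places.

ρ ≈ ε_6/ε_5 = 0.00003479/0.00008112 = 0.42887

0.429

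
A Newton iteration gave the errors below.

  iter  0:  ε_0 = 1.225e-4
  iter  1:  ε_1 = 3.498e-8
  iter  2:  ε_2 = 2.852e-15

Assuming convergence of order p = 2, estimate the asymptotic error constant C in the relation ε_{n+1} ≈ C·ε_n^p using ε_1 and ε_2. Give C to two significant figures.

C ≈ ε_2 / ε_1^2
  = 2.852e-15 / (3.498e-8)^2
  = 2.852e-15 / 1.2236e-15 ≈ 2.3308

2.3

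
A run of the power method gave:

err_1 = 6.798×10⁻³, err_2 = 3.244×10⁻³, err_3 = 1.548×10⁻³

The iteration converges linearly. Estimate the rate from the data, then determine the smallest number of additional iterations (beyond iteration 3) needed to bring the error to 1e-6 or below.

10

Rate ρ ≈ err_3/err_2 = 1.548×10⁻³/3.244×10⁻³ = 0.4772.
After j more steps, err_{3+j} ≈ 1.548×10⁻³·ρ^j; need ρ^j ≤ 1e-6/1.548×10⁻³ = 0.000645995.
j ≥ ln(0.000645995)/ln(0.4772) = -7.3447/-0.73982 = 9.928.
So 10 more iterations are needed.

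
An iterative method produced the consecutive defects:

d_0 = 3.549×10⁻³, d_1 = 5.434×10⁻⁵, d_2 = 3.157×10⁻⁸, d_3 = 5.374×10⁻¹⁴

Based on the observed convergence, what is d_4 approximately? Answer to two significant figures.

First estimate the order: p ≈ ln(d_3/d_2) / ln(d_2/d_1) = ln(5.374×10⁻¹⁴/3.157×10⁻⁸)/ln(3.157×10⁻⁸/5.434×10⁻⁵) = ln(1.70225e-06)/ln(0.000580972) ≈ 1.7828.
Then d_4 ≈ d_3·(d_3/d_2)^p = 5.374×10⁻¹⁴·(1.70225e-06)^1.7828 = 5.374×10⁻¹⁴·5.18882e-11 ≈ 2.788e-24.

2.8e-24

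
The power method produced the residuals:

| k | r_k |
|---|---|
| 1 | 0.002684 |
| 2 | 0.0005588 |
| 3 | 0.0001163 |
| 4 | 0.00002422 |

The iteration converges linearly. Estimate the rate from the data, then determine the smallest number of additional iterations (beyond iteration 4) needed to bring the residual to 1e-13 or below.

13

Rate ρ ≈ r_4/r_3 = 0.00002422/0.0001163 = 0.2083.
After j more steps, r_{4+j} ≈ 0.00002422·ρ^j; need ρ^j ≤ 1e-13/0.00002422 = 4.12882e-09.
j ≥ ln(4.12882e-09)/ln(0.2083) = -19.3053/-1.56878 = 12.306.
So 13 more iterations are needed.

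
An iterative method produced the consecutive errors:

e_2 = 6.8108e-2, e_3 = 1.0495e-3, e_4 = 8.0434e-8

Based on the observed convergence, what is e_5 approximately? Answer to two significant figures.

3.6e-17

First estimate the order: p ≈ ln(e_4/e_3) / ln(e_3/e_2) = ln(8.0434e-8/1.0495e-3)/ln(1.0495e-3/6.8108e-2) = ln(7.66403e-05)/ln(0.0154093) ≈ 2.2710.
Then e_5 ≈ e_4·(e_4/e_3)^p = 8.0434e-8·(7.66403e-05)^2.2710 = 8.0434e-8·4.50404e-10 ≈ 3.623e-17.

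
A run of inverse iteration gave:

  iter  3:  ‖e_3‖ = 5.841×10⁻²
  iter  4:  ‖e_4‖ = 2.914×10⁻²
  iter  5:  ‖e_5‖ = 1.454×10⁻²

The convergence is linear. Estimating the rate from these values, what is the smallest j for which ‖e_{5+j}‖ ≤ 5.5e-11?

28

Rate ρ ≈ ‖e_5‖/‖e_4‖ = 1.454×10⁻²/2.914×10⁻² = 0.4990.
After j more steps, ‖e_{5+j}‖ ≈ 1.454×10⁻²·ρ^j; need ρ^j ≤ 5.5e-11/1.454×10⁻² = 3.78267e-09.
j ≥ ln(3.78267e-09)/ln(0.4990) = -19.3928/-0.69515 = 27.897.
So 28 more iterations are needed.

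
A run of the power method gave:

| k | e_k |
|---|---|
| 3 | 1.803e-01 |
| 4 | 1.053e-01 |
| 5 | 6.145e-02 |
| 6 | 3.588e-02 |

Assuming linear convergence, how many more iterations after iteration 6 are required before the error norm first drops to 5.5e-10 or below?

34

Rate ρ ≈ e_6/e_5 = 3.588e-02/6.145e-02 = 0.5839.
After j more steps, e_{6+j} ≈ 3.588e-02·ρ^j; need ρ^j ≤ 5.5e-10/3.588e-02 = 1.53289e-08.
j ≥ ln(1.53289e-08)/ln(0.5839) = -17.9935/-0.53803 = 33.443.
So 34 more iterations are needed.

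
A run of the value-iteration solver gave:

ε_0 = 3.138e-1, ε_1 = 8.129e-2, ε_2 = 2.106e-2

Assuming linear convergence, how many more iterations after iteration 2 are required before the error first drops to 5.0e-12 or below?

Rate ρ ≈ ε_2/ε_1 = 2.106e-2/8.129e-2 = 0.2591.
After j more steps, ε_{2+j} ≈ 2.106e-2·ρ^j; need ρ^j ≤ 5.0e-12/2.106e-2 = 2.37417e-10.
j ≥ ln(2.37417e-10)/ln(0.2591) = -22.1612/-1.35054 = 16.409.
So 17 more iterations are needed.

17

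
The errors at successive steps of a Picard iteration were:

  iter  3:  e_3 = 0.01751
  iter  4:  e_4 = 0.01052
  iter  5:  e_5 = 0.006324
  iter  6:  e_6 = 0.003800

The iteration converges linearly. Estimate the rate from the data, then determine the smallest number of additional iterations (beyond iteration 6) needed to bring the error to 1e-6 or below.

Rate ρ ≈ e_6/e_5 = 0.003800/0.006324 = 0.6009.
After j more steps, e_{6+j} ≈ 0.003800·ρ^j; need ρ^j ≤ 1e-6/0.003800 = 0.000263158.
j ≥ ln(0.000263158)/ln(0.6009) = -8.2428/-0.50933 = 16.184.
So 17 more iterations are needed.

17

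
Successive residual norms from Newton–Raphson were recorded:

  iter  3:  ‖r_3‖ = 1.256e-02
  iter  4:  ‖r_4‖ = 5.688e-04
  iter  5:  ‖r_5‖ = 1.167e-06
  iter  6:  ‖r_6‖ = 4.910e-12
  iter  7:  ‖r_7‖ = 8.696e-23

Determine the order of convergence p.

2

Consecutive ratios: ‖r_7‖/‖r_6‖ = 8.696e-23/4.910e-12 = 1.77108e-11, ‖r_6‖/‖r_5‖ = 4.910e-12/1.167e-06 = 4.20737e-06.
p ≈ ln(1.77108e-11)/ln(4.20737e-06) = -24.7568/-12.3787 ≈ 2.00.
So the convergence is quadratic (order 2).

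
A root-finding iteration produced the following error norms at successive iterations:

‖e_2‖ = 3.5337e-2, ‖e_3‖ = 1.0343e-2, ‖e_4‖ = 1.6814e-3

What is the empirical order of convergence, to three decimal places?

1.479

p ≈ ln(‖e_4‖/‖e_3‖) / ln(‖e_3‖/‖e_2‖)
  = ln(1.6814e-3/1.0343e-2) / ln(1.0343e-2/3.5337e-2)
  = ln(0.162564) / ln(0.292696)
  = -1.816684 / -1.228621 ≈ 1.478637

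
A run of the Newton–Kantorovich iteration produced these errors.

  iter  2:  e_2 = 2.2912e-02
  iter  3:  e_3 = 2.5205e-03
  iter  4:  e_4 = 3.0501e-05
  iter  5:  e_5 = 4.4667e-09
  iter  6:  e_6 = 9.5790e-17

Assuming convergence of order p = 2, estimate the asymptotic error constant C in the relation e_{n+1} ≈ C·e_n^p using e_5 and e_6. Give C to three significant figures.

C ≈ e_6 / e_5^2
  = 9.5790e-17 / (4.4667e-09)^2
  = 9.5790e-17 / 1.99514e-17 ≈ 4.8012

4.80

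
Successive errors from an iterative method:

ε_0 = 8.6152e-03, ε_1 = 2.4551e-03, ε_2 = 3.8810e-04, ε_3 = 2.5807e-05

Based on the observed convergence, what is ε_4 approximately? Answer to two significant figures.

First estimate the order: p ≈ ln(ε_3/ε_2) / ln(ε_2/ε_1) = ln(2.5807e-05/3.8810e-04)/ln(3.8810e-04/2.4551e-03) = ln(0.0664957)/ln(0.158079) ≈ 1.4694.
Then ε_4 ≈ ε_3·(ε_3/ε_2)^p = 2.5807e-05·(0.0664957)^1.4694 = 2.5807e-05·0.01863 ≈ 4.808e-07.

4.8e-7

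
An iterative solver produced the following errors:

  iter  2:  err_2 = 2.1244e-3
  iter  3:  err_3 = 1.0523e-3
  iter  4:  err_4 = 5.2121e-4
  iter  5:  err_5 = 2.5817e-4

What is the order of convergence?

Consecutive ratios: err_5/err_4 = 2.5817e-4/5.2121e-4 = 0.495328, err_4/err_3 = 5.2121e-4/1.0523e-3 = 0.495306.
p ≈ ln(0.495328)/ln(0.495306) = -0.7025/-0.7026 ≈ 1.00.
So the convergence is linear (order 1).

1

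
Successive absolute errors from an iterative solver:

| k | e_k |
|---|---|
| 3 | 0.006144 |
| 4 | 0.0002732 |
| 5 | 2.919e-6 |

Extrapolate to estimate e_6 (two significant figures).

First estimate the order: p ≈ ln(e_5/e_4) / ln(e_4/e_3) = ln(2.919e-6/0.0002732)/ln(0.0002732/0.006144) = ln(0.0106845)/ln(0.0444661) ≈ 1.4581.
Then e_6 ≈ e_5·(e_5/e_4)^p = 2.919e-6·(0.0106845)^1.4581 = 2.919e-6·0.00133575 ≈ 3.899e-09.

3.9e-9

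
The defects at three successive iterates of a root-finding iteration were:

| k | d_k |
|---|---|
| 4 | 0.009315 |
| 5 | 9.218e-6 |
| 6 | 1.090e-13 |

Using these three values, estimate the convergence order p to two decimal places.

p ≈ ln(d_6/d_5) / ln(d_5/d_4)
  = ln(1.090e-13/9.218e-6) / ln(9.218e-6/0.009315)
  = ln(1.18247e-08) / ln(0.000989587)
  = -18.25308 / -6.91822 ≈ 2.63841

2.64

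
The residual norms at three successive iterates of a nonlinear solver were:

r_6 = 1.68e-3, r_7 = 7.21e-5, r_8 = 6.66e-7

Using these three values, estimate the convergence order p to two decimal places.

1.49

p ≈ ln(r_8/r_7) / ln(r_7/r_6)
  = ln(6.66e-7/7.21e-5) / ln(7.21e-5/1.68e-3)
  = ln(0.00923717) / ln(0.0429167)
  = -4.68452 / -3.14849 ≈ 1.48786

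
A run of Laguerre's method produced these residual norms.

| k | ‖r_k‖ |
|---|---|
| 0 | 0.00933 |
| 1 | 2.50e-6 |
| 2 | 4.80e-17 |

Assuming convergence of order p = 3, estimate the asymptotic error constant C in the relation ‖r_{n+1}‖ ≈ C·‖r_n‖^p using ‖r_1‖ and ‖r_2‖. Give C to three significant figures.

C ≈ ‖r_2‖ / ‖r_1‖^3
  = 4.80e-17 / (2.50e-6)^3
  = 4.80e-17 / 1.5625e-17 ≈ 3.072

3.07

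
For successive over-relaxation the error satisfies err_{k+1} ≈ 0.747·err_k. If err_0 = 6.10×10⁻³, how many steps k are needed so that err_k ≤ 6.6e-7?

After k steps, err_k ≈ 6.10×10⁻³·0.747^k.
Need 0.747^k ≤ 6.6e-7/6.10×10⁻³ = 0.000108197.
k ≥ ln(0.000108197)/ln(0.747) = -9.1316/-0.29169 = 31.306.
Smallest integer k = 32.

32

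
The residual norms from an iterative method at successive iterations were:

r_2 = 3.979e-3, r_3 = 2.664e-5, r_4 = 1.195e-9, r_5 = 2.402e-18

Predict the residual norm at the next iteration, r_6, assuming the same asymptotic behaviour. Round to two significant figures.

9.7e-36

First estimate the order: p ≈ ln(r_5/r_4) / ln(r_4/r_3) = ln(2.402e-18/1.195e-9)/ln(1.195e-9/2.664e-5) = ln(2.01004e-09)/ln(4.48574e-05) ≈ 2.0001.
Then r_6 ≈ r_5·(r_5/r_4)^p = 2.402e-18·(2.01004e-09)^2.0001 = 2.402e-18·4.03218e-18 ≈ 9.685e-36.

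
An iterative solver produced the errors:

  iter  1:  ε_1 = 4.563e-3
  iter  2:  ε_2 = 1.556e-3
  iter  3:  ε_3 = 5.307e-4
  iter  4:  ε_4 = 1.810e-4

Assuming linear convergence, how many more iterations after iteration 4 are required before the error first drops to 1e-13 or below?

Rate ρ ≈ ε_4/ε_3 = 1.810e-4/5.307e-4 = 0.3411.
After j more steps, ε_{4+j} ≈ 1.810e-4·ρ^j; need ρ^j ≤ 1e-13/1.810e-4 = 5.52486e-10.
j ≥ ln(5.52486e-10)/ln(0.3411) = -21.3166/-1.07558 = 19.819.
So 20 more iterations are needed.

20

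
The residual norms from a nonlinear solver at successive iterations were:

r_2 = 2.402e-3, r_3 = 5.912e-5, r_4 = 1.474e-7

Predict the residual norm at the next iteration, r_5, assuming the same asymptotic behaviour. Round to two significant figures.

First estimate the order: p ≈ ln(r_4/r_3) / ln(r_3/r_2) = ln(1.474e-7/5.912e-5)/ln(5.912e-5/2.402e-3) = ln(0.00249323)/ln(0.0246128) ≈ 1.6181.
Then r_5 ≈ r_4·(r_4/r_3)^p = 1.474e-7·(0.00249323)^1.6181 = 1.474e-7·6.1334e-05 ≈ 9.041e-12.

9.0e-12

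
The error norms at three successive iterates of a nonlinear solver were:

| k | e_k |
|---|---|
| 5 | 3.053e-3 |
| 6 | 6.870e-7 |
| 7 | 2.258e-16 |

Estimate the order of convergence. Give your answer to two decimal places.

2.60

p ≈ ln(e_7/e_6) / ln(e_6/e_5)
  = ln(2.258e-16/6.870e-7) / ln(6.870e-7/3.053e-3)
  = ln(3.28675e-10) / ln(0.000225025)
  = -21.83595 / -8.39930 ≈ 2.59973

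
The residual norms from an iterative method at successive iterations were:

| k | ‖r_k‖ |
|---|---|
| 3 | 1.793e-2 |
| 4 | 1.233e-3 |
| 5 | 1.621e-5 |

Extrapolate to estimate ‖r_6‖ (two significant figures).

First estimate the order: p ≈ ln(‖r_5‖/‖r_4‖) / ln(‖r_4‖/‖r_3‖) = ln(1.621e-5/1.233e-3)/ln(1.233e-3/1.793e-2) = ln(0.0131468)/ln(0.0687674) ≈ 1.6181.
Then ‖r_6‖ ≈ ‖r_5‖·(‖r_5‖/‖r_4‖)^p = 1.621e-5·(0.0131468)^1.6181 = 1.621e-5·0.00090378 ≈ 1.465e-08.

1.5e-8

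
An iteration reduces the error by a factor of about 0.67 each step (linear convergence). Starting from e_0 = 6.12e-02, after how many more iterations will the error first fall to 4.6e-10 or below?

After k steps, e_k ≈ 6.12e-02·0.67^k.
Need 0.67^k ≤ 4.6e-10/6.12e-02 = 7.51634e-09.
k ≥ ln(7.51634e-09)/ln(0.67) = -18.7062/-0.40048 = 46.709.
Smallest integer k = 47.

47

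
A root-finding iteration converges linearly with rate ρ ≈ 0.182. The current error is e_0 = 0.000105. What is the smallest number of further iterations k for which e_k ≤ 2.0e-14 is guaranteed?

14

After k steps, e_k ≈ 0.000105·0.182^k.
Need 0.182^k ≤ 2.0e-14/0.000105 = 1.90476e-10.
k ≥ ln(1.90476e-10)/ln(0.182) = -22.3815/-1.70375 = 13.137.
Smallest integer k = 14.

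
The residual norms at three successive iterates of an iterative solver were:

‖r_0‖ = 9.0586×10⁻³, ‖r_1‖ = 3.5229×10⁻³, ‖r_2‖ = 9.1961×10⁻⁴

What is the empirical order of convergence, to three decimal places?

1.422

p ≈ ln(‖r_2‖/‖r_1‖) / ln(‖r_1‖/‖r_0‖)
  = ln(9.1961×10⁻⁴/3.5229×10⁻³) / ln(3.5229×10⁻³/9.0586×10⁻³)
  = ln(0.261038) / ln(0.388901)
  = -1.343089 / -0.944430 ≈ 1.422116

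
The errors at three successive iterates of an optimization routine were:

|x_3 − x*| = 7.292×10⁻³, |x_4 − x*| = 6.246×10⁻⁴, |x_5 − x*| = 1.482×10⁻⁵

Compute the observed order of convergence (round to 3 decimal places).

p ≈ ln(|x_5 − x*|/|x_4 − x*|) / ln(|x_4 − x*|/|x_3 − x*|)
  = ln(1.482×10⁻⁵/6.246×10⁻⁴) / ln(6.246×10⁻⁴/7.292×10⁻³)
  = ln(0.0237272) / ln(0.0856555)
  = -3.741133 / -2.457422 ≈ 1.522381

1.522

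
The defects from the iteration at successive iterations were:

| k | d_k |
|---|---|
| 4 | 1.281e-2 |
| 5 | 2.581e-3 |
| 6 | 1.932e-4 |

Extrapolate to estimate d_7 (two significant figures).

2.9e-6

First estimate the order: p ≈ ln(d_6/d_5) / ln(d_5/d_4) = ln(1.932e-4/2.581e-3)/ln(2.581e-3/1.281e-2) = ln(0.0748547)/ln(0.201483) ≈ 1.6181.
Then d_7 ≈ d_6·(d_6/d_5)^p = 1.932e-4·(0.0748547)^1.6181 = 1.932e-4·0.015079 ≈ 2.913e-06.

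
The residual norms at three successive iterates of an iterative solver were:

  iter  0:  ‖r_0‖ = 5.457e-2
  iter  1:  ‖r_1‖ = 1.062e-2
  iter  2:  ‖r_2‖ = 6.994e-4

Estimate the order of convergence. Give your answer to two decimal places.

p ≈ ln(‖r_2‖/‖r_1‖) / ln(‖r_1‖/‖r_0‖)
  = ln(6.994e-4/1.062e-2) / ln(1.062e-2/5.457e-2)
  = ln(0.0658569) / ln(0.194612)
  = -2.72027 / -1.63675 ≈ 1.66199

1.66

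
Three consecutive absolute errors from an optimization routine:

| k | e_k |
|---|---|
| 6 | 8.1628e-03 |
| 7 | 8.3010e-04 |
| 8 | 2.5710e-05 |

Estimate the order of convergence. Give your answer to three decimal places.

p ≈ ln(e_8/e_7) / ln(e_7/e_6)
  = ln(2.5710e-05/8.3010e-04) / ln(8.3010e-04/8.1628e-03)
  = ln(0.0309722) / ln(0.101693)
  = -3.474665 / -2.285797 ≈ 1.520111

1.520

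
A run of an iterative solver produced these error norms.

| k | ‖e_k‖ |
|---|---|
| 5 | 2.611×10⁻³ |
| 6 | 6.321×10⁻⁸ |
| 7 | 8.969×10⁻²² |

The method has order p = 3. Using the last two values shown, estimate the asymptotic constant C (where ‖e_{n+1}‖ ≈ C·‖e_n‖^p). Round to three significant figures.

C ≈ ‖e_7‖ / ‖e_6‖^3
  = 8.969×10⁻²² / (6.321×10⁻⁸)^3
  = 8.969×10⁻²² / 2.52556e-22 ≈ 3.5513

3.55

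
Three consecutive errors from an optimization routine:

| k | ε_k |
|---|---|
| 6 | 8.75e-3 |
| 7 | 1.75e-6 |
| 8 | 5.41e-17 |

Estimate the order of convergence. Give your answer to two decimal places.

p ≈ ln(ε_8/ε_7) / ln(ε_7/ε_6)
  = ln(5.41e-17/1.75e-6) / ln(1.75e-6/8.75e-3)
  = ln(3.09143e-11) / ln(0.0002)
  = -24.19980 / -8.51719 ≈ 2.84129

2.84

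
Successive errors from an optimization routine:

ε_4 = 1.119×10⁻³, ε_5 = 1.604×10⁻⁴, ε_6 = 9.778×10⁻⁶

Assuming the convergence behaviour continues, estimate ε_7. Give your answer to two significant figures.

1.7e-7

First estimate the order: p ≈ ln(ε_6/ε_5) / ln(ε_5/ε_4) = ln(9.778×10⁻⁶/1.604×10⁻⁴)/ln(1.604×10⁻⁴/1.119×10⁻³) = ln(0.0609601)/ln(0.143342) ≈ 1.4402.
Then ε_7 ≈ ε_6·(ε_6/ε_5)^p = 9.778×10⁻⁶·(0.0609601)^1.4402 = 9.778×10⁻⁶·0.0177919 ≈ 1.74e-07.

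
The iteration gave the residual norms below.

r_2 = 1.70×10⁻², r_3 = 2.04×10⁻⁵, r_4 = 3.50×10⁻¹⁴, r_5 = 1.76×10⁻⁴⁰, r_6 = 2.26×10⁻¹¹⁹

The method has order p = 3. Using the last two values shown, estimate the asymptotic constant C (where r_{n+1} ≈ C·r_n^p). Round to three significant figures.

C ≈ r_6 / r_5^3
  = 2.26×10⁻¹¹⁹ / (1.76×10⁻⁴⁰)^3
  = 2.26×10⁻¹¹⁹ / 5.45178e-120 ≈ 4.1454

4.15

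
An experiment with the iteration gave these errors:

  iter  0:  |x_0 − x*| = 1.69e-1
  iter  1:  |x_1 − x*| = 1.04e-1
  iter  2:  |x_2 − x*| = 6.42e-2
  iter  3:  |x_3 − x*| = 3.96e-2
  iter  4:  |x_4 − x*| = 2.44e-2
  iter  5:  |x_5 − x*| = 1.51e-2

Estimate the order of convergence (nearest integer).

1

Consecutive ratios: |x_5 − x*|/|x_4 − x*| = 1.51e-2/2.44e-2 = 0.618852, |x_4 − x*|/|x_3 − x*| = 2.44e-2/3.96e-2 = 0.616162.
p ≈ ln(0.618852)/ln(0.616162) = -0.4799/-0.4842 ≈ 0.99.
So the convergence is linear (order 1).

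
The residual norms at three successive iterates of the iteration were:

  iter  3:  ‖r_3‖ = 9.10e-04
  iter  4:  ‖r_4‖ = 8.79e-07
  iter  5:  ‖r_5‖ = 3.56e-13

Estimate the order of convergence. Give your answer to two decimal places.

p ≈ ln(‖r_5‖/‖r_4‖) / ln(‖r_4‖/‖r_3‖)
  = ln(3.56e-13/8.79e-07) / ln(8.79e-07/9.10e-04)
  = ln(4.05006e-07) / ln(0.000965934)
  = -14.71936 / -6.94242 ≈ 2.12021

2.12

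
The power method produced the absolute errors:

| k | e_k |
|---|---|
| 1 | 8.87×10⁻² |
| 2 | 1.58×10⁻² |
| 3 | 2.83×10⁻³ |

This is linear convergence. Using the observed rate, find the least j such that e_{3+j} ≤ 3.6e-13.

14

Rate ρ ≈ e_3/e_2 = 2.83×10⁻³/1.58×10⁻² = 0.1791.
After j more steps, e_{3+j} ≈ 2.83×10⁻³·ρ^j; need ρ^j ≤ 3.6e-13/2.83×10⁻³ = 1.27208e-10.
j ≥ ln(1.27208e-10)/ln(0.1791) = -22.7852/-1.71981 = 13.249.
So 14 more iterations are needed.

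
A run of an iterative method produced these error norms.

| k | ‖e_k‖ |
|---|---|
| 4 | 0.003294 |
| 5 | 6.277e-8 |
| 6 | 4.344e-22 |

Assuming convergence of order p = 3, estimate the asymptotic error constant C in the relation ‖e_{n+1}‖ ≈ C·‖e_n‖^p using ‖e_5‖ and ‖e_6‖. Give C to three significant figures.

C ≈ ‖e_6‖ / ‖e_5‖^3
  = 4.344e-22 / (6.277e-8)^3
  = 4.344e-22 / 2.47318e-22 ≈ 1.7564

1.76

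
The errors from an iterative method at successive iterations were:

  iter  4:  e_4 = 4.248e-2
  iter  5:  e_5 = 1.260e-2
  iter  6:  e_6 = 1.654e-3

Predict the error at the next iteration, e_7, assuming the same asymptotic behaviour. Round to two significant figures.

5.6e-5

First estimate the order: p ≈ ln(e_6/e_5) / ln(e_5/e_4) = ln(1.654e-3/1.260e-2)/ln(1.260e-2/4.248e-2) = ln(0.13127)/ln(0.29661) ≈ 1.6707.
Then e_7 ≈ e_6·(e_6/e_5)^p = 1.654e-3·(0.13127)^1.6707 = 1.654e-3·0.0336294 ≈ 5.562e-05.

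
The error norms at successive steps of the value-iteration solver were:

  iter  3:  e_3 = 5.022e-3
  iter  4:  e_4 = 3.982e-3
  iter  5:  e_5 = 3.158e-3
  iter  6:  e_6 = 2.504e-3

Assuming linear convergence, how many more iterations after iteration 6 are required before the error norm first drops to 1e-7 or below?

Rate ρ ≈ e_6/e_5 = 2.504e-3/3.158e-3 = 0.7929.
After j more steps, e_{6+j} ≈ 2.504e-3·ρ^j; need ρ^j ≤ 1e-7/2.504e-3 = 3.99361e-05.
j ≥ ln(3.99361e-05)/ln(0.7929) = -10.1282/-0.23206 = 43.645.
So 44 more iterations are needed.

44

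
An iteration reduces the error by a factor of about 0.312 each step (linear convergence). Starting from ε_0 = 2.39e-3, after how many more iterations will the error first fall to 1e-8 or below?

11

After k steps, ε_k ≈ 2.39e-3·0.312^k.
Need 0.312^k ≤ 1e-8/2.39e-3 = 4.1841e-06.
k ≥ ln(4.1841e-06)/ln(0.312) = -12.3842/-1.16475 = 10.632.
Smallest integer k = 11.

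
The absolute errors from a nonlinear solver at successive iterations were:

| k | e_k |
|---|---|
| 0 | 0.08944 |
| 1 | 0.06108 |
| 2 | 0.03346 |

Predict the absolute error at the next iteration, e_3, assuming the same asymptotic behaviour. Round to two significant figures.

1.3e-2

First estimate the order: p ≈ ln(e_2/e_1) / ln(e_1/e_0) = ln(0.03346/0.06108)/ln(0.06108/0.08944) = ln(0.547806)/ln(0.682916) ≈ 1.5780.
Then e_3 ≈ e_2·(e_2/e_1)^p = 0.03346·(0.547806)^1.5780 = 0.03346·0.386859 ≈ 0.01294.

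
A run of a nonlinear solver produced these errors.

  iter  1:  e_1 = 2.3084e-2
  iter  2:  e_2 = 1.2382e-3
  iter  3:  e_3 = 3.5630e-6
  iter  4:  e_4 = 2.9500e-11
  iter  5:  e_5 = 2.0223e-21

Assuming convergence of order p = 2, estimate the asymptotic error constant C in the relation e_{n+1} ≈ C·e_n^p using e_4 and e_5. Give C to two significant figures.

C ≈ e_5 / e_4^2
  = 2.0223e-21 / (2.9500e-11)^2
  = 2.0223e-21 / 8.7025e-22 ≈ 2.3238

2.3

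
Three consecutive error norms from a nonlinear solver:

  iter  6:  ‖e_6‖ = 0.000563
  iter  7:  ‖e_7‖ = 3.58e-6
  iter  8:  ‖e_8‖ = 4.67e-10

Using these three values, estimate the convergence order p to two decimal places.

p ≈ ln(‖e_8‖/‖e_7‖) / ln(‖e_7‖/‖e_6‖)
  = ln(4.67e-10/3.58e-6) / ln(3.58e-6/0.000563)
  = ln(0.000130447) / ln(0.00635879)
  = -8.94454 / -5.05792 ≈ 1.76842

1.77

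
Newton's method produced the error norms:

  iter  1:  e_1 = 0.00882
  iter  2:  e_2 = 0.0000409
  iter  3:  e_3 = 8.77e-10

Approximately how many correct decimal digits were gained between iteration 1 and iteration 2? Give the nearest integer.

2

Digits gained ≈ log₁₀(e_1/e_2) = log₁₀(0.00882/0.0000409) = log₁₀(215.648) ≈ 2.334.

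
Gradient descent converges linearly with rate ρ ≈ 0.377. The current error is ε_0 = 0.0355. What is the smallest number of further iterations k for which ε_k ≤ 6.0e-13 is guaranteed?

26

After k steps, ε_k ≈ 0.0355·0.377^k.
Need 0.377^k ≤ 6.0e-13/0.0355 = 1.69014e-11.
k ≥ ln(1.69014e-11)/ln(0.377) = -24.8036/-0.97551 = 25.426.
Smallest integer k = 26.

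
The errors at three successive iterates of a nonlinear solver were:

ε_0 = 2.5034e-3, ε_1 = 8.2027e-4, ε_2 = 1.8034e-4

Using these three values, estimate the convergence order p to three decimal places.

p ≈ ln(ε_2/ε_1) / ln(ε_1/ε_0)
  = ln(1.8034e-4/8.2027e-4) / ln(8.2027e-4/2.5034e-3)
  = ln(0.219854) / ln(0.327662)
  = -1.514792 / -1.115773 ≈ 1.357617

1.358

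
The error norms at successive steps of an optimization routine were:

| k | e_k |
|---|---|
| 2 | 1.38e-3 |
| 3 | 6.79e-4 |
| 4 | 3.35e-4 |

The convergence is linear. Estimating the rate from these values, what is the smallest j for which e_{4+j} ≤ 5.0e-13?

Rate ρ ≈ e_4/e_3 = 3.35e-4/6.79e-4 = 0.4934.
After j more steps, e_{4+j} ≈ 3.35e-4·ρ^j; need ρ^j ≤ 5.0e-13/3.35e-4 = 1.49254e-09.
j ≥ ln(1.49254e-09)/ln(0.4934) = -20.3228/-0.70644 = 28.768.
So 29 more iterations are needed.

29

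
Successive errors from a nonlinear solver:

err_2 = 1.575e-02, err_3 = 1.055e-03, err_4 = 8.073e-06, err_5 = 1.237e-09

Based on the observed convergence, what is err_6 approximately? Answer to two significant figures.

1.6e-16

First estimate the order: p ≈ ln(err_5/err_4) / ln(err_4/err_3) = ln(1.237e-09/8.073e-06)/ln(8.073e-06/1.055e-03) = ln(0.000153227)/ln(0.00765213) ≈ 1.8026.
Then err_6 ≈ err_5·(err_5/err_4)^p = 1.237e-09·(0.000153227)^1.8026 = 1.237e-09·1.32949e-07 ≈ 1.645e-16.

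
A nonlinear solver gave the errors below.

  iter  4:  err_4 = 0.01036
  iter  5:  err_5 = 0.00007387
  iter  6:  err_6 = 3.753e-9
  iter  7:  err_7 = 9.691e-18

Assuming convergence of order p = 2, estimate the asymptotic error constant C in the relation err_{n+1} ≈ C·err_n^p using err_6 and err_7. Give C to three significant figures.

0.688

C ≈ err_7 / err_6^2
  = 9.691e-18 / (3.753e-9)^2
  = 9.691e-18 / 1.4085e-17 ≈ 0.68804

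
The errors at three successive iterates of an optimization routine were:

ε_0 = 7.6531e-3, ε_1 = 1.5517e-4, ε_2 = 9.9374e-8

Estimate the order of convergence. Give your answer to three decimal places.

1.886

p ≈ ln(ε_2/ε_1) / ln(ε_1/ε_0)
  = ln(9.9374e-8/1.5517e-4) / ln(1.5517e-4/7.6531e-3)
  = ln(0.00064042) / ln(0.0202754)
  = -7.353386 / -3.898347 ≈ 1.886283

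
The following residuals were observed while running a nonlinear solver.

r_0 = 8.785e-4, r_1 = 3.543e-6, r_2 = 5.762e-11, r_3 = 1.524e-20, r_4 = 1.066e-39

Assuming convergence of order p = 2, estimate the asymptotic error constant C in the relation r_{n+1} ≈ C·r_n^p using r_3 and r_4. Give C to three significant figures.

4.59

C ≈ r_4 / r_3^2
  = 1.066e-39 / (1.524e-20)^2
  = 1.066e-39 / 2.32258e-40 ≈ 4.5897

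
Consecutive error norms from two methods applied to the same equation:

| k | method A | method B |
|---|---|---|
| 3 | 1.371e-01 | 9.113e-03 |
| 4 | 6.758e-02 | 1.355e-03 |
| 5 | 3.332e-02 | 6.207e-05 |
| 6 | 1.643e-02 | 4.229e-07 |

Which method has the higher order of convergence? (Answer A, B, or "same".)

Method A: p ≈ ln(1.643e-02/3.332e-02)/ln(3.332e-02/6.758e-02) ≈ 1.00.
Method B: p ≈ ln(4.229e-07/6.207e-05)/ln(6.207e-05/1.355e-03) ≈ 1.62.
Method B has the higher order (≈1.6 vs ≈1.0).

B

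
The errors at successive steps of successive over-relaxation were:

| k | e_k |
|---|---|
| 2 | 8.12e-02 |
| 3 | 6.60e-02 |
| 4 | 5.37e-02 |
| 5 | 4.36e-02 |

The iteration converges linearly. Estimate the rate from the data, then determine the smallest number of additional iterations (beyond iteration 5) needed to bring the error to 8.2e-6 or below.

Rate ρ ≈ e_5/e_4 = 4.36e-02/5.37e-02 = 0.8119.
After j more steps, e_{5+j} ≈ 4.36e-02·ρ^j; need ρ^j ≤ 8.2e-6/4.36e-02 = 0.000188073.
j ≥ ln(0.000188073)/ln(0.8119) = -8.5787/-0.20838 = 41.169.
So 42 more iterations are needed.

42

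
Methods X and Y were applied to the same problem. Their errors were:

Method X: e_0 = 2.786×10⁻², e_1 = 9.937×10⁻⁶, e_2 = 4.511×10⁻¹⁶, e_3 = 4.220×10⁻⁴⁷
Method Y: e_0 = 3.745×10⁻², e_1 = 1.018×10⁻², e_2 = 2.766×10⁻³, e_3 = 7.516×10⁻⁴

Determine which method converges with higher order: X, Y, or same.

Method X: p ≈ ln(4.220×10⁻⁴⁷/4.511×10⁻¹⁶)/ln(4.511×10⁻¹⁶/9.937×10⁻⁶) ≈ 3.00.
Method Y: p ≈ ln(7.516×10⁻⁴/2.766×10⁻³)/ln(2.766×10⁻³/1.018×10⁻²) ≈ 1.00.
Method X has the higher order (≈3.0 vs ≈1.0).

X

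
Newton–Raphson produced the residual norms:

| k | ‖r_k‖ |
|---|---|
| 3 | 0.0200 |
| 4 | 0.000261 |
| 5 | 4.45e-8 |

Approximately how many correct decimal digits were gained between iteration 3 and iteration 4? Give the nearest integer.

Digits gained ≈ log₁₀(‖r_3‖/‖r_4‖) = log₁₀(0.0200/0.000261) = log₁₀(76.6284) ≈ 1.884.

2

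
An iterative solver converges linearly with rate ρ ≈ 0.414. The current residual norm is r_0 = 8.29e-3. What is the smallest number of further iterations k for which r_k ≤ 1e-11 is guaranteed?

After k steps, r_k ≈ 8.29e-3·0.414^k.
Need 0.414^k ≤ 1e-11/8.29e-3 = 1.20627e-09.
k ≥ ln(1.20627e-09)/ln(0.414) = -20.5357/-0.88189 = 23.286.
Smallest integer k = 24.

24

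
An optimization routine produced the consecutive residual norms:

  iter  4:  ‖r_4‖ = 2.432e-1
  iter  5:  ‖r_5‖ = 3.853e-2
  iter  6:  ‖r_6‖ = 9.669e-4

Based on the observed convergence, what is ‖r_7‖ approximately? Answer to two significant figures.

6.1e-7

First estimate the order: p ≈ ln(‖r_6‖/‖r_5‖) / ln(‖r_5‖/‖r_4‖) = ln(9.669e-4/3.853e-2)/ln(3.853e-2/2.432e-1) = ln(0.0250947)/ln(0.158429) ≈ 2.0001.
Then ‖r_7‖ ≈ ‖r_6‖·(‖r_6‖/‖r_5‖)^p = 9.669e-4·(0.0250947)^2.0001 = 9.669e-4·0.000629512 ≈ 6.087e-07.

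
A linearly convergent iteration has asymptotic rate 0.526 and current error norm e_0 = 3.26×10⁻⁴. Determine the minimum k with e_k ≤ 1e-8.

After k steps, e_k ≈ 3.26×10⁻⁴·0.526^k.
Need 0.526^k ≤ 1e-8/3.26×10⁻⁴ = 3.06748e-05.
k ≥ ln(3.06748e-05)/ln(0.526) = -10.3921/-0.64245 = 16.176.
Smallest integer k = 17.

17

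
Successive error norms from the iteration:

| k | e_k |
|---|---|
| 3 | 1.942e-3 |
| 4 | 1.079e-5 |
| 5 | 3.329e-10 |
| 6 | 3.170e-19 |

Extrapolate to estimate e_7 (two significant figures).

First estimate the order: p ≈ ln(e_6/e_5) / ln(e_5/e_4) = ln(3.170e-19/3.329e-10)/ln(3.329e-10/1.079e-5) = ln(9.52238e-10)/ln(3.08526e-05) ≈ 2.0000.
Then e_7 ≈ e_6·(e_6/e_5)^p = 3.170e-19·(9.52238e-10)^2.0000 = 3.170e-19·9.06757e-19 ≈ 2.874e-37.

2.9e-37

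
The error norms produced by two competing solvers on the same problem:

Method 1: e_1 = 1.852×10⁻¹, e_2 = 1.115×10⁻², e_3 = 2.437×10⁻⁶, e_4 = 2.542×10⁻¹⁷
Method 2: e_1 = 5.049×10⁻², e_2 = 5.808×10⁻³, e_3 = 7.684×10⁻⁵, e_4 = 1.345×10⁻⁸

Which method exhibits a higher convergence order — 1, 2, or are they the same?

Method 1: p ≈ ln(2.542×10⁻¹⁷/2.437×10⁻⁶)/ln(2.437×10⁻⁶/1.115×10⁻²) ≈ 3.00.
Method 2: p ≈ ln(1.345×10⁻⁸/7.684×10⁻⁵)/ln(7.684×10⁻⁵/5.808×10⁻³) ≈ 2.00.
Method 1 has the higher order (≈3.0 vs ≈2.0).

1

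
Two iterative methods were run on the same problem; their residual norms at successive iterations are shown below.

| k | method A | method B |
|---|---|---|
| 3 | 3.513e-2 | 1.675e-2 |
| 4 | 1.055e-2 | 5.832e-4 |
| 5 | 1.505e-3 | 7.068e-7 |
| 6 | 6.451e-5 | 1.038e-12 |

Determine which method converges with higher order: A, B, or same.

Method A: p ≈ ln(6.451e-5/1.505e-3)/ln(1.505e-3/1.055e-2) ≈ 1.62.
Method B: p ≈ ln(1.038e-12/7.068e-7)/ln(7.068e-7/5.832e-4) ≈ 2.00.
Method B has the higher order (≈2.0 vs ≈1.6).

B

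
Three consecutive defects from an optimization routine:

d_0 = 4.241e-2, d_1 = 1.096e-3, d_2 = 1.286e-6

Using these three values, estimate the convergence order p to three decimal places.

p ≈ ln(d_2/d_1) / ln(d_1/d_0)
  = ln(1.286e-6/1.096e-3) / ln(1.096e-3/4.241e-2)
  = ln(0.00117336) / ln(0.025843)
  = -6.747884 / -3.655716 ≈ 1.845845

1.846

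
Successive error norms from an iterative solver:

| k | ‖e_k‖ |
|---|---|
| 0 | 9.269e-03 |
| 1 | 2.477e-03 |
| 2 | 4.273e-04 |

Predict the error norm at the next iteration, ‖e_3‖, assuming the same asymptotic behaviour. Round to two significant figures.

4.1e-5

First estimate the order: p ≈ ln(‖e_2‖/‖e_1‖) / ln(‖e_1‖/‖e_0‖) = ln(4.273e-04/2.477e-03)/ln(2.477e-03/9.269e-03) = ln(0.172507)/ln(0.267235) ≈ 1.3317.
Then ‖e_3‖ ≈ ‖e_2‖·(‖e_2‖/‖e_1‖)^p = 4.273e-04·(0.172507)^1.3317 = 4.273e-04·0.0963065 ≈ 4.115e-05.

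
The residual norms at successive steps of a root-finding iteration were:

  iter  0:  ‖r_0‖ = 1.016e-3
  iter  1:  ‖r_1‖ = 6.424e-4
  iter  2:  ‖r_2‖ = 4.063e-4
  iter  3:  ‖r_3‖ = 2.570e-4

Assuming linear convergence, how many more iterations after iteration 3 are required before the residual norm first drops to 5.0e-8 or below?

19

Rate ρ ≈ ‖r_3‖/‖r_2‖ = 2.570e-4/4.063e-4 = 0.6325.
After j more steps, ‖r_{3+j}‖ ≈ 2.570e-4·ρ^j; need ρ^j ≤ 5.0e-8/2.570e-4 = 0.000194553.
j ≥ ln(0.000194553)/ln(0.6325) = -8.5448/-0.45808 = 18.654.
So 19 more iterations are needed.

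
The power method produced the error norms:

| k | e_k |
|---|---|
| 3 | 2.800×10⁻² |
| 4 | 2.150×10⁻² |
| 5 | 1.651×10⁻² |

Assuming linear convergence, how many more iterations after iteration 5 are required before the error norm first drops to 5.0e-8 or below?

49

Rate ρ ≈ e_5/e_4 = 1.651×10⁻²/2.150×10⁻² = 0.7679.
After j more steps, e_{5+j} ≈ 1.651×10⁻²·ρ^j; need ρ^j ≤ 5.0e-8/1.651×10⁻² = 3.02847e-06.
j ≥ ln(3.02847e-06)/ln(0.7679) = -12.7075/-0.26410 = 48.116.
So 49 more iterations are needed.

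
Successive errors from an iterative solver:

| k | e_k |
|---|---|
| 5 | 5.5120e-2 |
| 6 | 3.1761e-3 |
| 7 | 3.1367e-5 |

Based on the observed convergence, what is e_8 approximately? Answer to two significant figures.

First estimate the order: p ≈ ln(e_7/e_6) / ln(e_6/e_5) = ln(3.1367e-5/3.1761e-3)/ln(3.1761e-3/5.5120e-2) = ln(0.00987595)/ln(0.0576216) ≈ 1.6180.
Then e_8 ≈ e_7·(e_7/e_6)^p = 3.1367e-5·(0.00987595)^1.6180 = 3.1367e-5·0.000569152 ≈ 1.785e-08.

1.8e-8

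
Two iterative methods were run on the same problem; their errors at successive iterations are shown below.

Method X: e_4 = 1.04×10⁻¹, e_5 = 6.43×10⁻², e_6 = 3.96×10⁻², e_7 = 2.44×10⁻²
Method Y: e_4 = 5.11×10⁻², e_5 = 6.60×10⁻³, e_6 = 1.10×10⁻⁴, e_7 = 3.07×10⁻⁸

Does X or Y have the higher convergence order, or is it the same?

Method X: p ≈ ln(2.44×10⁻²/3.96×10⁻²)/ln(3.96×10⁻²/6.43×10⁻²) ≈ 1.00.
Method Y: p ≈ ln(3.07×10⁻⁸/1.10×10⁻⁴)/ln(1.10×10⁻⁴/6.60×10⁻³) ≈ 2.00.
Method Y has the higher order (≈2.0 vs ≈1.0).

Y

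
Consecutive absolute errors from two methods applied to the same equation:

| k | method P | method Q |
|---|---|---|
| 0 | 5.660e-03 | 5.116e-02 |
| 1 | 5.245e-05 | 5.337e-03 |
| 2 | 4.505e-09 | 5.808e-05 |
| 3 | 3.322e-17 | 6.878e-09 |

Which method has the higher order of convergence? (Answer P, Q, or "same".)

Method P: p ≈ ln(3.322e-17/4.505e-09)/ln(4.505e-09/5.245e-05) ≈ 2.00.
Method Q: p ≈ ln(6.878e-09/5.808e-05)/ln(5.808e-05/5.337e-03) ≈ 2.00.
Both orders ≈ 2.0 — effectively the same.

same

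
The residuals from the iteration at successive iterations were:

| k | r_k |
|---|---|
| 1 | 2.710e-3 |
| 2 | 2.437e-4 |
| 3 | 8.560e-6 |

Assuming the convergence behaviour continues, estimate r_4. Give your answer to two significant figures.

First estimate the order: p ≈ ln(r_3/r_2) / ln(r_2/r_1) = ln(8.560e-6/2.437e-4)/ln(2.437e-4/2.710e-3) = ln(0.0351252)/ln(0.0899262) ≈ 1.3903.
Then r_4 ≈ r_3·(r_3/r_2)^p = 8.560e-6·(0.0351252)^1.3903 = 8.560e-6·0.00950548 ≈ 8.137e-08.

8.1e-8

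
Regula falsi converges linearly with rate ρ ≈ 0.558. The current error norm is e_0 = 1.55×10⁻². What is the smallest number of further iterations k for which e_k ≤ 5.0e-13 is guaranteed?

42

After k steps, e_k ≈ 1.55×10⁻²·0.558^k.
Need 0.558^k ≤ 5.0e-13/1.55×10⁻² = 3.22581e-11.
k ≥ ln(3.22581e-11)/ln(0.558) = -24.1573/-0.58340 = 41.408.
Smallest integer k = 42.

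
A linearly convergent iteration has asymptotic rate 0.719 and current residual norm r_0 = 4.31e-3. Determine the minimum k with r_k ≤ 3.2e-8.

After k steps, r_k ≈ 4.31e-3·0.719^k.
Need 0.719^k ≤ 3.2e-8/4.31e-3 = 7.42459e-06.
k ≥ ln(7.42459e-06)/ln(0.719) = -11.8107/-0.32989 = 35.802.
Smallest integer k = 36.

36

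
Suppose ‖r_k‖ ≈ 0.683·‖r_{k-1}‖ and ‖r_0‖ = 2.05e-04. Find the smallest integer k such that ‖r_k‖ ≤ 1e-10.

39

After k steps, ‖r_k‖ ≈ 2.05e-04·0.683^k.
Need 0.683^k ≤ 1e-10/2.05e-04 = 4.87805e-07.
k ≥ ln(4.87805e-07)/ln(0.683) = -14.5334/-0.38126 = 38.119.
Smallest integer k = 39.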